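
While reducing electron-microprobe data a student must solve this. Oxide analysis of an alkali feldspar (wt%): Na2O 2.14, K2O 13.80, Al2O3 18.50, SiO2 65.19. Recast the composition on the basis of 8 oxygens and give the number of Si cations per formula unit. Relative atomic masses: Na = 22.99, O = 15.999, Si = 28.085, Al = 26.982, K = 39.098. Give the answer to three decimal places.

Na2O (M=61.979): mol = 0.03453; Na = 0.06906, O = 0.03453.
K2O (M=94.195): mol = 0.14650; K = 0.29300, O = 0.14650.
Al2O3 (M=101.961): mol = 0.18144; Al = 0.36288, O = 0.54432.
SiO2 (M=60.083): mol = 1.08500; Si = 1.08500, O = 2.17000.
ΣO = 2.89535; factor = 8/ΣO = 2.76305.
Si apfu = 1.08500 × 2.76305 = 2.998.

2.998 Si apfu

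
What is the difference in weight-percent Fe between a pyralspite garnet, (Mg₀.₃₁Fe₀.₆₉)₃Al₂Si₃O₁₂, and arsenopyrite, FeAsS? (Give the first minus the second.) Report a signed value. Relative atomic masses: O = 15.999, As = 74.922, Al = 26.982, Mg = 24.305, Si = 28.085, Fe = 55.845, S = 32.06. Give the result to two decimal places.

-9.62 percentage points

M((Mg₀.₃₁Fe₀.₆₉)₃Al₂Si₃O₁₂) = 468.410 g/mol, so wt% Fe = 115.599/468.410 × 100 = 24.68%.
M(FeAsS) = 162.827 g/mol, so wt% Fe = 55.845/162.827 × 100 = 34.30%.
24.68 − 34.30 = -9.62 pp.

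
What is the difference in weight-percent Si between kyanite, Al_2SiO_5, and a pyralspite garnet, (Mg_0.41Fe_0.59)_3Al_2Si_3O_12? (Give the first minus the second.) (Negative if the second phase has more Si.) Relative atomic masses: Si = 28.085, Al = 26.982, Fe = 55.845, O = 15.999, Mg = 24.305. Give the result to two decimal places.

-1.03 percentage points

First mineral: 28.085 g Si in 162.044 g formula = 17.33 wt% Si.
Second mineral: 84.255 g Si in 458.948 g formula = 18.36 wt% Si.
17.33% − 18.36% gives a difference of -1.03 percentage points.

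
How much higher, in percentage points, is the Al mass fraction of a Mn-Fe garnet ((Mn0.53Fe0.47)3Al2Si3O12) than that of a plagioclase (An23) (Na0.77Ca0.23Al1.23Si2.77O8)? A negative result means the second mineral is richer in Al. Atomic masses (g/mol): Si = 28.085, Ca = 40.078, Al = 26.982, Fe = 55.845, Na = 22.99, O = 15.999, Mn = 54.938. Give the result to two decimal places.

First mineral: 53.964 g Al in 496.300 g formula = 10.87 wt% Al.
Second mineral: 33.188 g Al in 265.896 g formula = 12.48 wt% Al.
10.87% − 12.48% gives a difference of -1.61 percentage points.

-1.61 percentage points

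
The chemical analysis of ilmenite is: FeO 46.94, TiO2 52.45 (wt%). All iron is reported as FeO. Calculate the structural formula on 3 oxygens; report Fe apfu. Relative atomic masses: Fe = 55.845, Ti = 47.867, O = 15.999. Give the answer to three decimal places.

FeO: 46.94/71.844 = 0.65336 mol → 0.65336 mol Fe, 0.65336 mol O.
TiO2: 52.45/79.865 = 0.65673 mol → 0.65673 mol Ti, 1.31346 mol O.
Total oxygen = 1.96682 mol. Normalization factor = 3/1.96682 = 1.52530.
Fe per 3 O = 0.65336 × 1.52530 = 0.997.

0.997 Fe apfu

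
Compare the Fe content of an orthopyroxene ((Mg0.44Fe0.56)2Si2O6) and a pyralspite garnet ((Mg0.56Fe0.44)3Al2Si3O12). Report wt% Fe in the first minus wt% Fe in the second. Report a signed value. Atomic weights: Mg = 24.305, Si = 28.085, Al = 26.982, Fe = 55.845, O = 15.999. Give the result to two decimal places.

9.92 percentage points

M((Mg0.44Fe0.56)2Si2O6) = 236.099 g/mol, so wt% Fe = 62.546/236.099 × 100 = 26.49%.
M((Mg0.56Fe0.44)3Al2Si3O12) = 444.755 g/mol, so wt% Fe = 73.715/444.755 × 100 = 16.57%.
26.49 − 16.57 = 9.92 pp.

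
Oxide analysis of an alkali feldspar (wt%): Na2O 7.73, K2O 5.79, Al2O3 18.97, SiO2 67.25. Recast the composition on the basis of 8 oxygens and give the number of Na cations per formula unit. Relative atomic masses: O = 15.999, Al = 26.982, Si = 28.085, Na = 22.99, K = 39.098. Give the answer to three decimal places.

7.73 wt% Na2O ÷ 61.979 g/mol = 0.12472 mol, giving 0.24944 Na and 0.12472 O.
5.79 wt% K2O ÷ 94.195 g/mol = 0.06147 mol, giving 0.12294 K and 0.06147 O.
18.97 wt% Al2O3 ÷ 101.961 g/mol = 0.18605 mol, giving 0.37210 Al and 0.55815 O.
67.25 wt% SiO2 ÷ 60.083 g/mol = 1.11928 mol, giving 1.11928 Si and 2.23856 O.
Oxygen sums to 2.98290; scaling by 8/2.98290 = 2.68195 puts the formula on 8 O.
Na: 0.24944 × 2.68195 = 0.669 atoms per formula unit.

0.669 Na apfu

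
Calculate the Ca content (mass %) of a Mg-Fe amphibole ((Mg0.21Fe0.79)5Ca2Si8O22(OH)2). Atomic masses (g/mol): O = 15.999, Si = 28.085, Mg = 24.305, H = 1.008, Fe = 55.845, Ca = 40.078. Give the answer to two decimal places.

8.56 mass %

Molar mass of (Mg0.21Fe0.79)5Ca2Si8O22(OH)2: 1.05·24.305 + 3.95·55.845 + 2·40.078 + 8·28.085 + 24·15.999 + 2·1.008 = 936.936 g/mol.
Mass of Ca per formula unit: 2 × 40.078 = 80.156 g.
Weight fraction Ca = 80.156 / 936.936 = 0.0856.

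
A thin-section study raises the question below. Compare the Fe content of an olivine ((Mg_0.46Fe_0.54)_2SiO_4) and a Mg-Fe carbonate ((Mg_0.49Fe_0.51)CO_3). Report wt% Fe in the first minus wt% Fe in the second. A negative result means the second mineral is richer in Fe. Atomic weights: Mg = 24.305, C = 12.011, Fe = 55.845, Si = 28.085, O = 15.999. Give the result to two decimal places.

6.14 percentage points

M((Mg_0.46Fe_0.54)_2SiO_4) = 174.754 g/mol, so wt% Fe = 60.313/174.754 × 100 = 34.51%.
M((Mg_0.49Fe_0.51)CO_3) = 100.398 g/mol, so wt% Fe = 28.481/100.398 × 100 = 28.37%.
34.51 − 28.37 = 6.14 pp.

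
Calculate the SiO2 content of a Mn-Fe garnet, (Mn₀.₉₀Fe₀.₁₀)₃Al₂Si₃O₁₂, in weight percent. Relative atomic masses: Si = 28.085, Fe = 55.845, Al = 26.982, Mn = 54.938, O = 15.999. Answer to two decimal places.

Formula mass = 495.293 g/mol.
3 Si → 3.0000 mol SiO2 per formula unit; M(SiO2) = 60.083, so SiO2 mass = 180.249 g.
180.249/495.293 × 100 = 36.39 wt%.

36.39 wt%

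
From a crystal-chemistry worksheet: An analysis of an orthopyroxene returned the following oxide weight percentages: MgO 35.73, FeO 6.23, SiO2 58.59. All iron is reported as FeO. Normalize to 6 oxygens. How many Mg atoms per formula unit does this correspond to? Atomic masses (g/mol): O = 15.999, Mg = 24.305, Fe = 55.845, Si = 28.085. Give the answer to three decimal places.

1.819 Mg apfu

35.73 wt% MgO ÷ 40.304 g/mol = 0.88651 mol, giving 0.88651 Mg and 0.88651 O.
6.23 wt% FeO ÷ 71.844 g/mol = 0.08672 mol, giving 0.08672 Fe and 0.08672 O.
58.59 wt% SiO2 ÷ 60.083 g/mol = 0.97515 mol, giving 0.97515 Si and 1.95030 O.
Oxygen sums to 2.92353; scaling by 6/2.92353 = 2.05231 puts the formula on 6 O.
Mg: 0.88651 × 2.05231 = 1.819 atoms per formula unit.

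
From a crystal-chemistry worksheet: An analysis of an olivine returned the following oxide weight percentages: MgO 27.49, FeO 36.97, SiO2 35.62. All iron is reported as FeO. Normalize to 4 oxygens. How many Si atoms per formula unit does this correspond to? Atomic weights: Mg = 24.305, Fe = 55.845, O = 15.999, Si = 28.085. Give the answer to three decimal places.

0.995 Si apfu

27.49 wt% MgO ÷ 40.304 g/mol = 0.68207 mol, giving 0.68207 Mg and 0.68207 O.
36.97 wt% FeO ÷ 71.844 g/mol = 0.51459 mol, giving 0.51459 Fe and 0.51459 O.
35.62 wt% SiO2 ÷ 60.083 g/mol = 0.59285 mol, giving 0.59285 Si and 1.18570 O.
Oxygen sums to 2.38236; scaling by 4/2.38236 = 1.67901 puts the formula on 4 O.
Si: 0.59285 × 1.67901 = 0.995 atoms per formula unit.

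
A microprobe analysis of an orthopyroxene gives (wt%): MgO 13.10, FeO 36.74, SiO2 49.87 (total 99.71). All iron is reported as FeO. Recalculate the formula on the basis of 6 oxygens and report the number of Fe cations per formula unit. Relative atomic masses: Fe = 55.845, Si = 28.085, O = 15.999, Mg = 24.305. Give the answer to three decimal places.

1.229 Fe apfu

MgO: 13.10/40.304 = 0.32503 mol → 0.32503 mol Mg, 0.32503 mol O.
FeO: 36.74/71.844 = 0.51139 mol → 0.51139 mol Fe, 0.51139 mol O.
SiO2: 49.87/60.083 = 0.83002 mol → 0.83002 mol Si, 1.66004 mol O.
Total oxygen = 2.49646 mol. Normalization factor = 6/2.49646 = 2.40340.
Fe per 6 O = 0.51139 × 2.40340 = 1.229.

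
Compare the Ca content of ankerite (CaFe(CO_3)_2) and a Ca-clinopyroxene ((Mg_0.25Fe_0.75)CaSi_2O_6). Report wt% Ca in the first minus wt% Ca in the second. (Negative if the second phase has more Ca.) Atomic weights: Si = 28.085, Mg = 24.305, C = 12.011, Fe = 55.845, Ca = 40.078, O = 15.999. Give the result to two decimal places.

1.87 percentage points

M(CaFe(CO_3)_2) = 215.939 g/mol, so wt% Ca = 40.078/215.939 × 100 = 18.56%.
M((Mg_0.25Fe_0.75)CaSi_2O_6) = 240.202 g/mol, so wt% Ca = 40.078/240.202 × 100 = 16.69%.
18.56 − 16.69 = 1.87 pp.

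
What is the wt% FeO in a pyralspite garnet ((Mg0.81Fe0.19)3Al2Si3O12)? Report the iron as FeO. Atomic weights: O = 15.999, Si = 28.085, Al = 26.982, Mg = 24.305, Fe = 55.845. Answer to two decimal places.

Molar mass of (Mg0.81Fe0.19)3Al2Si3O12 = 2.43·24.305 + 0.57·55.845 + 2·26.982 + 3·28.085 + 12·15.999 = 421.100 g/mol.
Each formula unit contains 0.57 Fe, equivalent to 0.57/1 = 0.5700 mol FeO.
M(FeO) = 1×55.845 + 1×15.999 = 71.844 g/mol.
Mass of FeO per formula unit = 0.5700 × 71.844 = 40.951 g.
FeO wt% = 40.951 / 421.100 × 100 = 9.72%.

9.72 wt%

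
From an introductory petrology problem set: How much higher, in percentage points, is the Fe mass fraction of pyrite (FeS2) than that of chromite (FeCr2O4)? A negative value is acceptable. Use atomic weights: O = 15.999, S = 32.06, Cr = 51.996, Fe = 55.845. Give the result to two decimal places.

Fe in FeS2: molar mass 119.965 g/mol; 1×55.845 = 55.845 g → 46.55 wt%.
Fe in FeCr2O4: molar mass 223.833 g/mol; 1×55.845 = 55.845 g → 24.95 wt%.
Difference = 46.55 − 24.95 = 21.60 percentage points.

21.60 percentage points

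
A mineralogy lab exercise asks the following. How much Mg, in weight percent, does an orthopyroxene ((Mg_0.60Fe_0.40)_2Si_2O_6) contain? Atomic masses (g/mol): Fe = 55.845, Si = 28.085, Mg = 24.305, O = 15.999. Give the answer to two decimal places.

M((Mg_0.60Fe_0.40)_2Si_2O_6) = 226.006 g/mol.
Mg contributes 1.20 × 24.305 = 29.166 g per mole.
29.166/226.006 = 0.1290 → 12.90%.

12.90 weight percent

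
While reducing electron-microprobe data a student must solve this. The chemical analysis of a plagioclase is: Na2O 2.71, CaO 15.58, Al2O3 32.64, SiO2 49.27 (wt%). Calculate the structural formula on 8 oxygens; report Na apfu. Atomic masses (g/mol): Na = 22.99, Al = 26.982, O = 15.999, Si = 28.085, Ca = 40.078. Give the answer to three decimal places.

2.71 wt% Na2O ÷ 61.979 g/mol = 0.04372 mol, giving 0.08744 Na and 0.04372 O.
15.58 wt% CaO ÷ 56.077 g/mol = 0.27783 mol, giving 0.27783 Ca and 0.27783 O.
32.64 wt% Al2O3 ÷ 101.961 g/mol = 0.32012 mol, giving 0.64024 Al and 0.96036 O.
49.27 wt% SiO2 ÷ 60.083 g/mol = 0.82003 mol, giving 0.82003 Si and 1.64006 O.
Oxygen sums to 2.92197; scaling by 8/2.92197 = 2.73788 puts the formula on 8 O.
Na: 0.08744 × 2.73788 = 0.239 atoms per formula unit.

0.239 Na apfu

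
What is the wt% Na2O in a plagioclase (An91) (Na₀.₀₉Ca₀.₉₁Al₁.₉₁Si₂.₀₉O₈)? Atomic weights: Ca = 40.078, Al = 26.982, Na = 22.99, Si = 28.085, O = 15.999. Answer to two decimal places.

1.01 wt%

M(Na₀.₀₉Ca₀.₉₁Al₁.₉₁Si₂.₀₉O₈) = 276.765 g/mol; M(Na2O) = 61.979 g/mol.
Moles Na2O per formula unit = 0.09 Na ÷ 2 = 0.0450.
Na2O fraction = (0.0450 × 61.979) / 276.765 = 2.789/276.765 = 0.0101.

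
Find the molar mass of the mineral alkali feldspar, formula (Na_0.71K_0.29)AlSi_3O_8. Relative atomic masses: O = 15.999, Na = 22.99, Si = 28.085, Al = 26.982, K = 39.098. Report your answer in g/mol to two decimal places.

The formula mass is the sum 0.71·22.99 + 0.29·39.098 + 1·26.982 + 3·28.085 + 8·15.999.

266.89 g/mol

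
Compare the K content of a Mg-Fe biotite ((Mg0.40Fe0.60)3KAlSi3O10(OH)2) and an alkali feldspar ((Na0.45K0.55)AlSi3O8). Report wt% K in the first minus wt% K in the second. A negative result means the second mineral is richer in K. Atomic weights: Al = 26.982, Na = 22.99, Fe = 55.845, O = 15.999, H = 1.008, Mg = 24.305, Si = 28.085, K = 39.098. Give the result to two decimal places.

M((Mg0.40Fe0.60)3KAlSi3O10(OH)2) = 474.026 g/mol, so wt% K = 39.098/474.026 × 100 = 8.25%.
M((Na0.45K0.55)AlSi3O8) = 271.078 g/mol, so wt% K = 21.504/271.078 × 100 = 7.93%.
8.25 − 7.93 = 0.32 pp.

0.32 percentage points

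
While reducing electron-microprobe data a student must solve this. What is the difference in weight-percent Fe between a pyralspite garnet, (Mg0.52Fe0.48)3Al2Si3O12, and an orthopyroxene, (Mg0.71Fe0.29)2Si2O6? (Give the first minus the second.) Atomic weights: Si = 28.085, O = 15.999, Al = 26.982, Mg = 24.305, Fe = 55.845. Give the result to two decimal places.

3.14 percentage points

M((Mg0.52Fe0.48)3Al2Si3O12) = 448.540 g/mol, so wt% Fe = 80.417/448.540 × 100 = 17.93%.
M((Mg0.71Fe0.29)2Si2O6) = 219.067 g/mol, so wt% Fe = 32.390/219.067 × 100 = 14.79%.
17.93 − 14.79 = 3.14 pp.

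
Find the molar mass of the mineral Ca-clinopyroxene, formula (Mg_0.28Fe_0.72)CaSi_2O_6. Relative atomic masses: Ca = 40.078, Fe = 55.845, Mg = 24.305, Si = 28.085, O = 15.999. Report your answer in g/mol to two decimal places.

239.26 g/mol

M = 0.28·24.305 + 0.72·55.845 + 1·40.078 + 2·28.085 + 6·15.999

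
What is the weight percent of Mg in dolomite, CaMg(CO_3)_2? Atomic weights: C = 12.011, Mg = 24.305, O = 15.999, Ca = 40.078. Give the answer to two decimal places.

13.18 wt%

Formula mass = 1·40.078 + 1·24.305 + 2·12.011 + 6·15.999 = 184.399 g/mol, of which 24.305 g is Mg.
So Mg makes up 24.305/184.399 = 0.1318 of the mass, i.e. 13.18%.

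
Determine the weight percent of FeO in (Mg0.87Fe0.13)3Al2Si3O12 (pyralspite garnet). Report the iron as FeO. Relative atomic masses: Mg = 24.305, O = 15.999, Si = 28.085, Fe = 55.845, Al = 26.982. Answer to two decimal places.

6.74 wt%

Formula mass = 415.423 g/mol.
0.39 Fe → 0.3900 mol FeO per formula unit; M(FeO) = 71.844, so FeO mass = 28.019 g.
28.019/415.423 × 100 = 6.74 wt%.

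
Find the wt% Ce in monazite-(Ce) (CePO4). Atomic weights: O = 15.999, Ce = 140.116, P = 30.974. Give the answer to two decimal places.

M(CePO4) = 235.086 g/mol.
Ce contributes 1 × 140.116 = 140.116 g per mole.
140.116/235.086 = 0.5960 → 59.60%.

59.60 weight percent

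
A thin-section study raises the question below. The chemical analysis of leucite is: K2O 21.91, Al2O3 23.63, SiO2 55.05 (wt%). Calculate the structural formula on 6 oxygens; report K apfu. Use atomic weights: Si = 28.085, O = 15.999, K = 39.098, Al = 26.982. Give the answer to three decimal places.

1.011 K apfu

K2O (M=94.195): mol = 0.23260; K = 0.46520, O = 0.23260.
Al2O3 (M=101.961): mol = 0.23176; Al = 0.46352, O = 0.69528.
SiO2 (M=60.083): mol = 0.91623; Si = 0.91623, O = 1.83246.
ΣO = 2.76034; factor = 6/ΣO = 2.17365.
K apfu = 0.46520 × 2.17365 = 1.011.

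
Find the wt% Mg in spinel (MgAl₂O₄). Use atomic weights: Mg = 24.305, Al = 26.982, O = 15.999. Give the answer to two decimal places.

17.08 wt%

M(MgAl₂O₄) = 142.265 g/mol.
Mg contributes 1 × 24.305 = 24.305 g per mole.
24.305/142.265 = 0.1708 → 17.08%.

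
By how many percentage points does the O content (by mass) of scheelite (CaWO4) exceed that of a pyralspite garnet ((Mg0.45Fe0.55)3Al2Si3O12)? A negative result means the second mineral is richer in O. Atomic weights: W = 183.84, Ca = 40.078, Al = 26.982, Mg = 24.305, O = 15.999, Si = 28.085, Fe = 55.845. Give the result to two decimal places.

-19.95 percentage points

O in CaWO4: molar mass 287.914 g/mol; 4×15.999 = 63.996 g → 22.23 wt%.
O in (Mg0.45Fe0.55)3Al2Si3O12: molar mass 455.163 g/mol; 12×15.999 = 191.988 g → 42.18 wt%.
Difference = 22.23 − 42.18 = -19.95 percentage points.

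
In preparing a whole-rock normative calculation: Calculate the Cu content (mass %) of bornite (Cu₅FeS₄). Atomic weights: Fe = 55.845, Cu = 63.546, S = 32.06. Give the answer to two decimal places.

63.32 mass %

M(Cu₅FeS₄) = 501.815 g/mol.
Cu contributes 5 × 63.546 = 317.730 g per mole.
317.730/501.815 = 0.6332 → 63.32%.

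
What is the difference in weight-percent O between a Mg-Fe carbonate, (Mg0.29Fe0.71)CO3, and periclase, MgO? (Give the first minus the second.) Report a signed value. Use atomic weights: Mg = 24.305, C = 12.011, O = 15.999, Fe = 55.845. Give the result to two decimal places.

First mineral: 47.997 g O in 106.706 g formula = 44.98 wt% O.
Second mineral: 15.999 g O in 40.304 g formula = 39.70 wt% O.
44.98% − 39.70% gives a difference of 5.28 percentage points.

5.28 percentage points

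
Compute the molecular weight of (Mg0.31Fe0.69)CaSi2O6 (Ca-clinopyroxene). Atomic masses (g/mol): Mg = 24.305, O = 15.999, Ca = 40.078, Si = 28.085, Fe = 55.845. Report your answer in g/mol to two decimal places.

The formula mass is the sum 0.31·24.305 + 0.69·55.845 + 1·40.078 + 2·28.085 + 6·15.999.

238.31 g/mol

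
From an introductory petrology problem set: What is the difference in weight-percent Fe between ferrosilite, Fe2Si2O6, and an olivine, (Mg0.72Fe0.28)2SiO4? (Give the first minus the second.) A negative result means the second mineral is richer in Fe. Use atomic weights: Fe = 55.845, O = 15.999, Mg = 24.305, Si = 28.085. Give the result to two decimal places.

22.58 percentage points

Fe in Fe2Si2O6: molar mass 263.854 g/mol; 2×55.845 = 111.690 g → 42.33 wt%.
Fe in (Mg0.72Fe0.28)2SiO4: molar mass 158.353 g/mol; 0.56×55.845 = 31.273 g → 19.75 wt%.
Difference = 42.33 − 19.75 = 22.58 percentage points.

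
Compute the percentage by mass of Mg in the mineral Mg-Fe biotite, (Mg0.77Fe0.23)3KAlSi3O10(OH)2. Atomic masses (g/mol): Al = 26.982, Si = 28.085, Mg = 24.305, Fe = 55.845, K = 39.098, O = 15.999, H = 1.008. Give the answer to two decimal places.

M((Mg0.77Fe0.23)3KAlSi3O10(OH)2) = 439.017 g/mol.
Mg contributes 2.31 × 24.305 = 56.145 g per mole.
56.145/439.017 = 0.1279 → 12.79%.

12.79 wt%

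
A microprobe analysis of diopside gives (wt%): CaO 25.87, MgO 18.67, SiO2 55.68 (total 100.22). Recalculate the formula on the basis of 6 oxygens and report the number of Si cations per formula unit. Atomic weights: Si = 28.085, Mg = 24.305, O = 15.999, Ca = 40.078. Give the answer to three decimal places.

2.002 Si apfu

CaO (M=56.077): mol = 0.46133; Ca = 0.46133, O = 0.46133.
MgO (M=40.304): mol = 0.46323; Mg = 0.46323, O = 0.46323.
SiO2 (M=60.083): mol = 0.92672; Si = 0.92672, O = 1.85344.
ΣO = 2.77800; factor = 6/ΣO = 2.15983.
Si apfu = 0.92672 × 2.15983 = 2.002.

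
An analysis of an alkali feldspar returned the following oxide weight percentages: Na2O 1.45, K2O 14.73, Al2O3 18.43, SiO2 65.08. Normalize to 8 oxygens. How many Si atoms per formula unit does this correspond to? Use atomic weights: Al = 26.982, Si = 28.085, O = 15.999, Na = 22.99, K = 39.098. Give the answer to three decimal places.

1.45 wt% Na2O ÷ 61.979 g/mol = 0.02340 mol, giving 0.04680 Na and 0.02340 O.
14.73 wt% K2O ÷ 94.195 g/mol = 0.15638 mol, giving 0.31276 K and 0.15638 O.
18.43 wt% Al2O3 ÷ 101.961 g/mol = 0.18076 mol, giving 0.36152 Al and 0.54228 O.
65.08 wt% SiO2 ÷ 60.083 g/mol = 1.08317 mol, giving 1.08317 Si and 2.16634 O.
Oxygen sums to 2.88840; scaling by 8/2.88840 = 2.76970 puts the formula on 8 O.
Si: 1.08317 × 2.76970 = 3.000 atoms per formula unit.

3.000 Si apfu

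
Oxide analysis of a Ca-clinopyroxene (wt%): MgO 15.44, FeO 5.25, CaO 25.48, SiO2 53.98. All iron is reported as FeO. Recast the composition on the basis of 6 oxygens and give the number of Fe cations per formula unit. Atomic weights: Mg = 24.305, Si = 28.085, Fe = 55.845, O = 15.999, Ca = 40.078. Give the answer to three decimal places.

MgO (M=40.304): mol = 0.38309; Mg = 0.38309, O = 0.38309.
FeO (M=71.844): mol = 0.07307; Fe = 0.07307, O = 0.07307.
CaO (M=56.077): mol = 0.45438; Ca = 0.45438, O = 0.45438.
SiO2 (M=60.083): mol = 0.89842; Si = 0.89842, O = 1.79684.
ΣO = 2.70738; factor = 6/ΣO = 2.21616.
Fe apfu = 0.07307 × 2.21616 = 0.162.

0.162 Fe apfu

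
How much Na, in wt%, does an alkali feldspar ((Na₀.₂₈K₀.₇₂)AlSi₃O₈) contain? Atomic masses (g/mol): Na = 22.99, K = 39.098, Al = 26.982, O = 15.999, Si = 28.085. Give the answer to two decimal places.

M((Na₀.₂₈K₀.₇₂)AlSi₃O₈) = 273.817 g/mol.
Na contributes 0.28 × 22.99 = 6.437 g per mole.
6.437/273.817 = 0.0235 → 2.35%.

2.35 wt%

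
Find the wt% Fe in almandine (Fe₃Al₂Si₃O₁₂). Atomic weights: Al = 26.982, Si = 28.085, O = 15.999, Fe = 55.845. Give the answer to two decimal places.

33.66 wt%

Molar mass of Fe₃Al₂Si₃O₁₂: 3*55.845 + 2*26.982 + 3*28.085 + 12*15.999 = 497.742 g/mol.
Mass of Fe per formula unit: 3 × 55.845 = 167.535 g.
Weight fraction Fe = 167.535 / 497.742 = 0.3366.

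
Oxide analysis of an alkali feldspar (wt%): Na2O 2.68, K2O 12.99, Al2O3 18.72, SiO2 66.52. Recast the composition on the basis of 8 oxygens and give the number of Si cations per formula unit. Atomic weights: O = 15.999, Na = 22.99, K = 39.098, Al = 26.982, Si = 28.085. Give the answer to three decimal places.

3.006 Si apfu

Na2O (M=61.979): mol = 0.04324; Na = 0.08648, O = 0.04324.
K2O (M=94.195): mol = 0.13791; K = 0.27582, O = 0.13791.
Al2O3 (M=101.961): mol = 0.18360; Al = 0.36720, O = 0.55080.
SiO2 (M=60.083): mol = 1.10714; Si = 1.10714, O = 2.21428.
ΣO = 2.94623; factor = 8/ΣO = 2.71533.
Si apfu = 1.10714 × 2.71533 = 3.006.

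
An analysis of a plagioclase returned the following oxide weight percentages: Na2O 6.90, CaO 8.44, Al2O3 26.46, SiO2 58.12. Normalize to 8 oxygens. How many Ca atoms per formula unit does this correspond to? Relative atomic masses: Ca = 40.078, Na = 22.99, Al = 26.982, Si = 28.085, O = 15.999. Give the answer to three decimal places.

Na2O: 6.90/61.979 = 0.11133 mol → 0.22266 mol Na, 0.11133 mol O.
CaO: 8.44/56.077 = 0.15051 mol → 0.15051 mol Ca, 0.15051 mol O.
Al2O3: 26.46/101.961 = 0.25951 mol → 0.51902 mol Al, 0.77853 mol O.
SiO2: 58.12/60.083 = 0.96733 mol → 0.96733 mol Si, 1.93466 mol O.
Total oxygen = 2.97503 mol. Normalization factor = 8/2.97503 = 2.68905.
Ca per 8 O = 0.15051 × 2.68905 = 0.405.

0.405 Ca apfu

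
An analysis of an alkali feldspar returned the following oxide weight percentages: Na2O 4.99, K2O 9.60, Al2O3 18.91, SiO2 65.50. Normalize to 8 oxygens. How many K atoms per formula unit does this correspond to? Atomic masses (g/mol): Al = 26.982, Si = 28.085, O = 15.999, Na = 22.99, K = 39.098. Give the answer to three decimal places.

0.559 K apfu

4.99 wt% Na2O ÷ 61.979 g/mol = 0.08051 mol, giving 0.16102 Na and 0.08051 O.
9.60 wt% K2O ÷ 94.195 g/mol = 0.10192 mol, giving 0.20384 K and 0.10192 O.
18.91 wt% Al2O3 ÷ 101.961 g/mol = 0.18546 mol, giving 0.37092 Al and 0.55638 O.
65.50 wt% SiO2 ÷ 60.083 g/mol = 1.09016 mol, giving 1.09016 Si and 2.18032 O.
Oxygen sums to 2.91913; scaling by 8/2.91913 = 2.74054 puts the formula on 8 O.
K: 0.20384 × 2.74054 = 0.559 atoms per formula unit.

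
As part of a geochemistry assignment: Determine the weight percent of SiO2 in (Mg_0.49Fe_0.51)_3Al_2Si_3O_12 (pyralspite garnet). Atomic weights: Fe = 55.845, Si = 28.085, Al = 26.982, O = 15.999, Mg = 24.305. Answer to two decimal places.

39.93 wt%

Molar mass of (Mg_0.49Fe_0.51)_3Al_2Si_3O_12 = 1.47·24.305 + 1.53·55.845 + 2·26.982 + 3·28.085 + 12·15.999 = 451.378 g/mol.
Each formula unit contains 3 Si, equivalent to 3/1 = 3.0000 mol SiO2.
M(SiO2) = 1×28.085 + 2×15.999 = 60.083 g/mol.
Mass of SiO2 per formula unit = 3.0000 × 60.083 = 180.249 g.
SiO2 wt% = 180.249 / 451.378 × 100 = 39.93%.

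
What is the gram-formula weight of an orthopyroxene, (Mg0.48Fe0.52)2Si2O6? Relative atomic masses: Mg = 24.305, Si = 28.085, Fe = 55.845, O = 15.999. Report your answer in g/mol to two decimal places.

233.58 g/mol

The formula mass is the sum 0.96·24.305 + 1.04·55.845 + 2·28.085 + 6·15.999.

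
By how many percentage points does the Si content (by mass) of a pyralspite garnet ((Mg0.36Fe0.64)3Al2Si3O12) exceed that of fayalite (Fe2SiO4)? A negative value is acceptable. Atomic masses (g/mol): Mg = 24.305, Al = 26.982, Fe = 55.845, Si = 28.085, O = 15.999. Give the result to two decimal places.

First mineral: 84.255 g Si in 463.679 g formula = 18.17 wt% Si.
Second mineral: 28.085 g Si in 203.771 g formula = 13.78 wt% Si.
18.17% − 13.78% gives a difference of 4.39 percentage points.

4.39 percentage points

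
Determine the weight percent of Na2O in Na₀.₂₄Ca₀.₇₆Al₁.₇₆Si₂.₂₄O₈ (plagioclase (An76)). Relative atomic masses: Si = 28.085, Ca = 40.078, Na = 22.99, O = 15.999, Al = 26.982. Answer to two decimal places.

Formula mass = 274.368 g/mol.
0.24 Na → 0.1200 mol Na2O per formula unit; M(Na2O) = 61.979, so Na2O mass = 7.437 g.
7.437/274.368 × 100 = 2.71 wt%.

2.71 wt%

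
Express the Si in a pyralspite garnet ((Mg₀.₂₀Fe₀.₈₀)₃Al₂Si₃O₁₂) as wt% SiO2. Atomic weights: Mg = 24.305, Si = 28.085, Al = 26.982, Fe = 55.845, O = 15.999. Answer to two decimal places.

M((Mg₀.₂₀Fe₀.₈₀)₃Al₂Si₃O₁₂) = 478.818 g/mol; M(SiO2) = 60.083 g/mol.
Moles SiO2 per formula unit = 3 Si ÷ 1 = 3.0000.
SiO2 fraction = (3.0000 × 60.083) / 478.818 = 180.249/478.818 = 0.3764.

37.64 wt%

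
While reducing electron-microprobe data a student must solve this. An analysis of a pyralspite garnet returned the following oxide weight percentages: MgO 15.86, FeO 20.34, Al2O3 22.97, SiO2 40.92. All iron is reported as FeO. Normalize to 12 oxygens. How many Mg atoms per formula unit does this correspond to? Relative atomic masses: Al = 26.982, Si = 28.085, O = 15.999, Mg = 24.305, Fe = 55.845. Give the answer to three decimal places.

1.740 Mg apfu

MgO: 15.86/40.304 = 0.39351 mol → 0.39351 mol Mg, 0.39351 mol O.
FeO: 20.34/71.844 = 0.28311 mol → 0.28311 mol Fe, 0.28311 mol O.
Al2O3: 22.97/101.961 = 0.22528 mol → 0.45056 mol Al, 0.67584 mol O.
SiO2: 40.92/60.083 = 0.68106 mol → 0.68106 mol Si, 1.36212 mol O.
Total oxygen = 2.71458 mol. Normalization factor = 12/2.71458 = 4.42057.
Mg per 12 O = 0.39351 × 4.42057 = 1.740.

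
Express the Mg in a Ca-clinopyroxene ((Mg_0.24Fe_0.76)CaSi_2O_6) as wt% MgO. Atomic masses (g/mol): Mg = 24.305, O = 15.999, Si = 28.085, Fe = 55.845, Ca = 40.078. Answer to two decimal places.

Molar mass of (Mg_0.24Fe_0.76)CaSi_2O_6 = 0.24×24.305 + 0.76×55.845 + 1×40.078 + 2×28.085 + 6×15.999 = 240.517 g/mol.
Each formula unit contains 0.24 Mg, equivalent to 0.24/1 = 0.2400 mol MgO.
M(MgO) = 1×24.305 + 1×15.999 = 40.304 g/mol.
Mass of MgO per formula unit = 0.2400 × 40.304 = 9.673 g.
MgO wt% = 9.673 / 240.517 × 100 = 4.02%.

4.02 wt%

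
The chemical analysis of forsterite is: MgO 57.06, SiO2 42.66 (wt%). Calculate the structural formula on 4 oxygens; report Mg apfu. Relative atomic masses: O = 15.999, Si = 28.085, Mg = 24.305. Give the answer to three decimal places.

MgO: 57.06/40.304 = 1.41574 mol → 1.41574 mol Mg, 1.41574 mol O.
SiO2: 42.66/60.083 = 0.71002 mol → 0.71002 mol Si, 1.42004 mol O.
Total oxygen = 2.83578 mol. Normalization factor = 4/2.83578 = 1.41055.
Mg per 4 O = 1.41574 × 1.41055 = 1.997.

1.997 Mg apfu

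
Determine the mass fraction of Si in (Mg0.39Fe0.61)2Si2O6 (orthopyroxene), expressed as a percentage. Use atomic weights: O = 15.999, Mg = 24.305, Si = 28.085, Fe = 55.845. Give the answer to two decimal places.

M((Mg0.39Fe0.61)2Si2O6) = 239.253 g/mol.
Si contributes 2 × 28.085 = 56.170 g per mole.
56.170/239.253 = 0.2348 → 23.48%.

23.48 wt%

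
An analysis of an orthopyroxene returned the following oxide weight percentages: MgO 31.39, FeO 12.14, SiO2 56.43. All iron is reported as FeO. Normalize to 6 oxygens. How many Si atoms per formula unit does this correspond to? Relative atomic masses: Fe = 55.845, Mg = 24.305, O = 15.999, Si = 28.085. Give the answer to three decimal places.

1.994 Si apfu

MgO (M=40.304): mol = 0.77883; Mg = 0.77883, O = 0.77883.
FeO (M=71.844): mol = 0.16898; Fe = 0.16898, O = 0.16898.
SiO2 (M=60.083): mol = 0.93920; Si = 0.93920, O = 1.87840.
ΣO = 2.82621; factor = 6/ΣO = 2.12298.
Si apfu = 0.93920 × 2.12298 = 1.994.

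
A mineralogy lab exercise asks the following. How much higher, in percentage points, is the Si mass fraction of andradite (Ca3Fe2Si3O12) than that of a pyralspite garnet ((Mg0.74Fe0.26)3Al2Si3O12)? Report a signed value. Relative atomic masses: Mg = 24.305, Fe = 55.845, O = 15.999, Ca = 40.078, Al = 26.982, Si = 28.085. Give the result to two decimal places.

M(Ca3Fe2Si3O12) = 508.167 g/mol, so wt% Si = 84.255/508.167 × 100 = 16.58%.
M((Mg0.74Fe0.26)3Al2Si3O12) = 427.723 g/mol, so wt% Si = 84.255/427.723 × 100 = 19.70%.
16.58 − 19.70 = -3.12 pp.

-3.12 percentage points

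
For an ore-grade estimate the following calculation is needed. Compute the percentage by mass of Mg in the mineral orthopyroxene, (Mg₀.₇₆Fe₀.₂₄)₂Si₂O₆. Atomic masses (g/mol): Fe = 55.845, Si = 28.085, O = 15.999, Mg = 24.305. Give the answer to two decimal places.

Formula mass = 1.52*24.305 + 0.48*55.845 + 2*28.085 + 6*15.999 = 215.913 g/mol, of which 36.944 g is Mg.
So Mg makes up 36.944/215.913 = 0.1711 of the mass, i.e. 17.11%.

17.11 mass %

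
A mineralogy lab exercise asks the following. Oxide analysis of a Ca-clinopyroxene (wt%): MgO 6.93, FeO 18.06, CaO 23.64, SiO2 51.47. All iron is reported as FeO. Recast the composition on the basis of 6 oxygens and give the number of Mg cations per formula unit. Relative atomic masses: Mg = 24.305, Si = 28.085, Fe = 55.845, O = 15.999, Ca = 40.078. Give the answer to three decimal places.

0.403 Mg apfu

MgO (M=40.304): mol = 0.17194; Mg = 0.17194, O = 0.17194.
FeO (M=71.844): mol = 0.25138; Fe = 0.25138, O = 0.25138.
CaO (M=56.077): mol = 0.42156; Ca = 0.42156, O = 0.42156.
SiO2 (M=60.083): mol = 0.85665; Si = 0.85665, O = 1.71330.
ΣO = 2.55818; factor = 6/ΣO = 2.34542.
Mg apfu = 0.17194 × 2.34542 = 0.403.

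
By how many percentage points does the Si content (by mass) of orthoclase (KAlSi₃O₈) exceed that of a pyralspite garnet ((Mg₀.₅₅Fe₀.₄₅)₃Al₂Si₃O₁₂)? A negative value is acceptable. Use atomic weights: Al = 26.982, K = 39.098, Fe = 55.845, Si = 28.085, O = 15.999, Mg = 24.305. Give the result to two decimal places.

11.37 percentage points

First mineral: 84.255 g Si in 278.327 g formula = 30.27 wt% Si.
Second mineral: 84.255 g Si in 445.701 g formula = 18.90 wt% Si.
30.27% − 18.90% gives a difference of 11.37 percentage points.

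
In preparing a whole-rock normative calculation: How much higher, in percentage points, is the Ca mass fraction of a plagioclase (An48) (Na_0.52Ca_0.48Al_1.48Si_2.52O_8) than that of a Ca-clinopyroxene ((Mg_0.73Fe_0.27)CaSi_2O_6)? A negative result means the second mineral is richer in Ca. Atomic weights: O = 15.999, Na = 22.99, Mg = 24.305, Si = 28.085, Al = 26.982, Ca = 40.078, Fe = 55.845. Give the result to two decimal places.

-10.68 percentage points

M(Na_0.52Ca_0.48Al_1.48Si_2.52O_8) = 269.892 g/mol, so wt% Ca = 19.237/269.892 × 100 = 7.13%.
M((Mg_0.73Fe_0.27)CaSi_2O_6) = 225.063 g/mol, so wt% Ca = 40.078/225.063 × 100 = 17.81%.
7.13 − 17.81 = -10.68 pp.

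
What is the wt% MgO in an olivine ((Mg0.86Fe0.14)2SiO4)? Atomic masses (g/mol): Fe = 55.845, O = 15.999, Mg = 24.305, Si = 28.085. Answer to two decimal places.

Formula mass = 149.522 g/mol.
1.72 Mg → 1.7200 mol MgO per formula unit; M(MgO) = 40.304, so MgO mass = 69.323 g.
69.323/149.522 × 100 = 46.36 wt%.

46.36 wt%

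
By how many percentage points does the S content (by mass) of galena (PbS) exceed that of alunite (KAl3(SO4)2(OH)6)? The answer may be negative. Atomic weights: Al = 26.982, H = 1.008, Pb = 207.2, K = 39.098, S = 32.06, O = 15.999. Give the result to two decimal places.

M(PbS) = 239.260 g/mol, so wt% S = 32.060/239.260 × 100 = 13.40%.
M(KAl3(SO4)2(OH)6) = 414.198 g/mol, so wt% S = 64.120/414.198 × 100 = 15.48%.
13.40 − 15.48 = -2.08 pp.

-2.08 percentage points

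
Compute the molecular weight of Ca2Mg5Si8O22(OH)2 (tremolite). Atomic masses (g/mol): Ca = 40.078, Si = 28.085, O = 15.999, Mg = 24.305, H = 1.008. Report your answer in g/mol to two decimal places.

812.35 g/mol

M = 2×40.078 + 5×24.305 + 8×28.085 + 24×15.999 + 2×1.008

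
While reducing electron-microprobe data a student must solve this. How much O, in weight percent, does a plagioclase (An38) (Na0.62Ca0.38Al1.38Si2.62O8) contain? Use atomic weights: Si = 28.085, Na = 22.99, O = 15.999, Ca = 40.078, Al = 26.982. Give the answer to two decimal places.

Molar mass of Na0.62Ca0.38Al1.38Si2.62O8: 0.62×22.99 + 0.38×40.078 + 1.38×26.982 + 2.62×28.085 + 8×15.999 = 268.293 g/mol.
Mass of O per formula unit: 8 × 15.999 = 127.992 g.
Weight fraction O = 127.992 / 268.293 = 0.4771.

47.71 weight percent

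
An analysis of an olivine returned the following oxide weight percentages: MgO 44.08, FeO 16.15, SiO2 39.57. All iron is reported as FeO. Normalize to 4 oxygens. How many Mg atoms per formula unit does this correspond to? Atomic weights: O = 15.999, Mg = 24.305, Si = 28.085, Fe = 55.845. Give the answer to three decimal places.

1.660 Mg apfu

MgO (M=40.304): mol = 1.09369; Mg = 1.09369, O = 1.09369.
FeO (M=71.844): mol = 0.22479; Fe = 0.22479, O = 0.22479.
SiO2 (M=60.083): mol = 0.65859; Si = 0.65859, O = 1.31718.
ΣO = 2.63566; factor = 4/ΣO = 1.51765.
Mg apfu = 1.09369 × 1.51765 = 1.660.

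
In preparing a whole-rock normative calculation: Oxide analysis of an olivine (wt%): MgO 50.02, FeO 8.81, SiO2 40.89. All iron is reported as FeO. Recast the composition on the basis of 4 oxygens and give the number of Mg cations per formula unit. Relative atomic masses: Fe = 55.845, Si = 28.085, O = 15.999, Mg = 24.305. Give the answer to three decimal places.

1.822 Mg apfu

50.02 wt% MgO ÷ 40.304 g/mol = 1.24107 mol, giving 1.24107 Mg and 1.24107 O.
8.81 wt% FeO ÷ 71.844 g/mol = 0.12263 mol, giving 0.12263 Fe and 0.12263 O.
40.89 wt% SiO2 ÷ 60.083 g/mol = 0.68056 mol, giving 0.68056 Si and 1.36112 O.
Oxygen sums to 2.72482; scaling by 4/2.72482 = 1.46799 puts the formula on 4 O.
Mg: 1.24107 × 1.46799 = 1.822 atoms per formula unit.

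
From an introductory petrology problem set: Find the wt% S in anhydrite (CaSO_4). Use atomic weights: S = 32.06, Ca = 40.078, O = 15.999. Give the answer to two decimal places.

23.55 weight percent

Formula mass = 1*40.078 + 1*32.06 + 4*15.999 = 136.134 g/mol, of which 32.060 g is S.
So S makes up 32.060/136.134 = 0.2355 of the mass, i.e. 23.55%.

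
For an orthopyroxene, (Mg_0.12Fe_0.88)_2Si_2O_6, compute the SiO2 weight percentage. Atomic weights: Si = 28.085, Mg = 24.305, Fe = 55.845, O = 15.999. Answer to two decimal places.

M((Mg_0.12Fe_0.88)_2Si_2O_6) = 256.284 g/mol; M(SiO2) = 60.083 g/mol.
Moles SiO2 per formula unit = 2 Si ÷ 1 = 2.0000.
SiO2 fraction = (2.0000 × 60.083) / 256.284 = 120.166/256.284 = 0.4689.

46.89 wt%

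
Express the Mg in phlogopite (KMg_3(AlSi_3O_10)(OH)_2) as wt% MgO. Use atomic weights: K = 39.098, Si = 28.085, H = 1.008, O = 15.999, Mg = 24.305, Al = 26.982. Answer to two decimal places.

M(KMg_3(AlSi_3O_10)(OH)_2) = 417.254 g/mol; M(MgO) = 40.304 g/mol.
Moles MgO per formula unit = 3 Mg ÷ 1 = 3.0000.
MgO fraction = (3.0000 × 40.304) / 417.254 = 120.912/417.254 = 0.2898.

28.98 wt%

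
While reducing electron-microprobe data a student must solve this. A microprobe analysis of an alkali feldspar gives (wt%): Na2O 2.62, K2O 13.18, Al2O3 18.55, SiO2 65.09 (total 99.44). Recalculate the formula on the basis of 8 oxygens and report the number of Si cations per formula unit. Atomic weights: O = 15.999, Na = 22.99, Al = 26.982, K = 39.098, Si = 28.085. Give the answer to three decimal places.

2.994 Si apfu

2.62 wt% Na2O ÷ 61.979 g/mol = 0.04227 mol, giving 0.08454 Na and 0.04227 O.
13.18 wt% K2O ÷ 94.195 g/mol = 0.13992 mol, giving 0.27984 K and 0.13992 O.
18.55 wt% Al2O3 ÷ 101.961 g/mol = 0.18193 mol, giving 0.36386 Al and 0.54579 O.
65.09 wt% SiO2 ÷ 60.083 g/mol = 1.08333 mol, giving 1.08333 Si and 2.16666 O.
Oxygen sums to 2.89464; scaling by 8/2.89464 = 2.76373 puts the formula on 8 O.
Si: 1.08333 × 2.76373 = 2.994 atoms per formula unit.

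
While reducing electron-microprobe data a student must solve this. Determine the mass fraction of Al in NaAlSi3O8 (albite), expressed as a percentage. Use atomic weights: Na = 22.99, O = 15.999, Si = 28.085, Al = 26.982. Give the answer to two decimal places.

M(NaAlSi3O8) = 262.219 g/mol.
Al contributes 1 × 26.982 = 26.982 g per mole.
26.982/262.219 = 0.1029 → 10.29%.

10.29 weight percent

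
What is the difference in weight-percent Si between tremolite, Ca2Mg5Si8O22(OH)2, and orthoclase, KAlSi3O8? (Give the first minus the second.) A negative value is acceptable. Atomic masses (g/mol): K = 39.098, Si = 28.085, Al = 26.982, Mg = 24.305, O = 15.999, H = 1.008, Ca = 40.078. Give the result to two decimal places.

Si in Ca2Mg5Si8O22(OH)2: molar mass 812.353 g/mol; 8×28.085 = 224.680 g → 27.66 wt%.
Si in KAlSi3O8: molar mass 278.327 g/mol; 3×28.085 = 84.255 g → 30.27 wt%.
Difference = 27.66 − 30.27 = -2.61 percentage points.

-2.61 percentage points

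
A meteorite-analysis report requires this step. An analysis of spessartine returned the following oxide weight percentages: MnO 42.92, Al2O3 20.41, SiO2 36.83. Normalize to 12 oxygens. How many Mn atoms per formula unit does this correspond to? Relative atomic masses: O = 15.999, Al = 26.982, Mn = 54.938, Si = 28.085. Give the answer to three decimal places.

2.986 Mn apfu

42.92 wt% MnO ÷ 70.937 g/mol = 0.60504 mol, giving 0.60504 Mn and 0.60504 O.
20.41 wt% Al2O3 ÷ 101.961 g/mol = 0.20017 mol, giving 0.40034 Al and 0.60051 O.
36.83 wt% SiO2 ÷ 60.083 g/mol = 0.61299 mol, giving 0.61299 Si and 1.22598 O.
Oxygen sums to 2.43153; scaling by 12/2.43153 = 4.93516 puts the formula on 12 O.
Mn: 0.60504 × 4.93516 = 2.986 atoms per formula unit.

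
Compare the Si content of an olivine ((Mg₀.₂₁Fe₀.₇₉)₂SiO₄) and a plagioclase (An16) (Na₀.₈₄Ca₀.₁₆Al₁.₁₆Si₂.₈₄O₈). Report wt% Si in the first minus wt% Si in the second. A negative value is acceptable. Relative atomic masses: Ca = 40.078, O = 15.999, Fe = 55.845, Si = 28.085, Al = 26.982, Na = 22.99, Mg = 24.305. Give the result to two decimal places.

-15.38 percentage points

First mineral: 28.085 g Si in 190.524 g formula = 14.74 wt% Si.
Second mineral: 79.761 g Si in 264.777 g formula = 30.12 wt% Si.
14.74% − 30.12% gives a difference of -15.38 percentage points.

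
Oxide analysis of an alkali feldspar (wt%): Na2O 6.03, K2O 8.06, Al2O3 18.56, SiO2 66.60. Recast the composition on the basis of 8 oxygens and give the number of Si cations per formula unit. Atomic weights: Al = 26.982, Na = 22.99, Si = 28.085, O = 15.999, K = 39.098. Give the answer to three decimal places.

3.010 Si apfu

Na2O: 6.03/61.979 = 0.09729 mol → 0.19458 mol Na, 0.09729 mol O.
K2O: 8.06/94.195 = 0.08557 mol → 0.17114 mol K, 0.08557 mol O.
Al2O3: 18.56/101.961 = 0.18203 mol → 0.36406 mol Al, 0.54609 mol O.
SiO2: 66.60/60.083 = 1.10847 mol → 1.10847 mol Si, 2.21694 mol O.
Total oxygen = 2.94589 mol. Normalization factor = 8/2.94589 = 2.71565.
Si per 8 O = 1.10847 × 2.71565 = 3.010.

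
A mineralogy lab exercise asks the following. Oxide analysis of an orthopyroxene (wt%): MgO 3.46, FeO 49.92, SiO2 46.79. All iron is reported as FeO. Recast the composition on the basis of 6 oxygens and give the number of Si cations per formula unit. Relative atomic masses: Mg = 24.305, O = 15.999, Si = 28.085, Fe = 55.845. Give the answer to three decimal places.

1.998 Si apfu

MgO: 3.46/40.304 = 0.08585 mol → 0.08585 mol Mg, 0.08585 mol O.
FeO: 49.92/71.844 = 0.69484 mol → 0.69484 mol Fe, 0.69484 mol O.
SiO2: 46.79/60.083 = 0.77876 mol → 0.77876 mol Si, 1.55752 mol O.
Total oxygen = 2.33821 mol. Normalization factor = 6/2.33821 = 2.56607.
Si per 6 O = 0.77876 × 2.56607 = 1.998.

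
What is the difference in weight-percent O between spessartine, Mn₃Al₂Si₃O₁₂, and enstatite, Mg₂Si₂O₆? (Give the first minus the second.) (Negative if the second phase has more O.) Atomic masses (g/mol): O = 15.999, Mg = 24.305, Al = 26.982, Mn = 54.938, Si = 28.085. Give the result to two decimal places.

-9.03 percentage points

First mineral: 191.988 g O in 495.021 g formula = 38.78 wt% O.
Second mineral: 95.994 g O in 200.774 g formula = 47.81 wt% O.
38.78% − 47.81% gives a difference of -9.03 percentage points.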